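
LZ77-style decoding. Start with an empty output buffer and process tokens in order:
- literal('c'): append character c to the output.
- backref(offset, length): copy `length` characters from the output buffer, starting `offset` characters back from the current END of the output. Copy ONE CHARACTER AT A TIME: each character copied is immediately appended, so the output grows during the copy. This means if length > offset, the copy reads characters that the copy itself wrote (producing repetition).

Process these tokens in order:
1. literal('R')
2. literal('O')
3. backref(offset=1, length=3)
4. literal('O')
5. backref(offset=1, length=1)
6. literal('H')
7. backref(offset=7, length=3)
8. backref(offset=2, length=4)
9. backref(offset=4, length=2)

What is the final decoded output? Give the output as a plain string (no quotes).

Token 1: literal('R'). Output: "R"
Token 2: literal('O'). Output: "RO"
Token 3: backref(off=1, len=3) (overlapping!). Copied 'OOO' from pos 1. Output: "ROOOO"
Token 4: literal('O'). Output: "ROOOOO"
Token 5: backref(off=1, len=1). Copied 'O' from pos 5. Output: "ROOOOOO"
Token 6: literal('H'). Output: "ROOOOOOH"
Token 7: backref(off=7, len=3). Copied 'OOO' from pos 1. Output: "ROOOOOOHOOO"
Token 8: backref(off=2, len=4) (overlapping!). Copied 'OOOO' from pos 9. Output: "ROOOOOOHOOOOOOO"
Token 9: backref(off=4, len=2). Copied 'OO' from pos 11. Output: "ROOOOOOHOOOOOOOOO"

Answer: ROOOOOOHOOOOOOOOO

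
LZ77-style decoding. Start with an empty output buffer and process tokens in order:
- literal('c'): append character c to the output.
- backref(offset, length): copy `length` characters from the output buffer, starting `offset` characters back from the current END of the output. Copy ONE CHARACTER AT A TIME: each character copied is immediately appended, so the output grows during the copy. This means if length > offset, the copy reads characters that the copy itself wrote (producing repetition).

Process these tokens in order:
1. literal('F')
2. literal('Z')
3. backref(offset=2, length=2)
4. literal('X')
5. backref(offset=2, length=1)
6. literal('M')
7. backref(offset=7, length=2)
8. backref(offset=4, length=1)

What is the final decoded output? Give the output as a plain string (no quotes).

Token 1: literal('F'). Output: "F"
Token 2: literal('Z'). Output: "FZ"
Token 3: backref(off=2, len=2). Copied 'FZ' from pos 0. Output: "FZFZ"
Token 4: literal('X'). Output: "FZFZX"
Token 5: backref(off=2, len=1). Copied 'Z' from pos 3. Output: "FZFZXZ"
Token 6: literal('M'). Output: "FZFZXZM"
Token 7: backref(off=7, len=2). Copied 'FZ' from pos 0. Output: "FZFZXZMFZ"
Token 8: backref(off=4, len=1). Copied 'Z' from pos 5. Output: "FZFZXZMFZZ"

Answer: FZFZXZMFZZ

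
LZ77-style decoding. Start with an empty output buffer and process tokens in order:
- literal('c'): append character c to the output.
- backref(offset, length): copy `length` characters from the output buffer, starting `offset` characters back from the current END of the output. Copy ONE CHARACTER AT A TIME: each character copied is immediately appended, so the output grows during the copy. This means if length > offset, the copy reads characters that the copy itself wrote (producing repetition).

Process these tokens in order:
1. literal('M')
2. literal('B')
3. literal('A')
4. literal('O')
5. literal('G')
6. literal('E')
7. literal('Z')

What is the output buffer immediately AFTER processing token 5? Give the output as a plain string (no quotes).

Token 1: literal('M'). Output: "M"
Token 2: literal('B'). Output: "MB"
Token 3: literal('A'). Output: "MBA"
Token 4: literal('O'). Output: "MBAO"
Token 5: literal('G'). Output: "MBAOG"

Answer: MBAOG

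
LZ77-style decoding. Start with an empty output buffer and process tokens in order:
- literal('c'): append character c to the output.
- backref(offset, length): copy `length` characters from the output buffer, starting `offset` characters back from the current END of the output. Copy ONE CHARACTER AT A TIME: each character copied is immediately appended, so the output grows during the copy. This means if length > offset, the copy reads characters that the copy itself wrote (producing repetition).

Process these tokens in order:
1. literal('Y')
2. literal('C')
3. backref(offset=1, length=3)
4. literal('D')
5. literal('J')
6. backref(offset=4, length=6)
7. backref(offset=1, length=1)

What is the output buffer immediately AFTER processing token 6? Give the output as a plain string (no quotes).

Answer: YCCCCDJCCDJCC

Derivation:
Token 1: literal('Y'). Output: "Y"
Token 2: literal('C'). Output: "YC"
Token 3: backref(off=1, len=3) (overlapping!). Copied 'CCC' from pos 1. Output: "YCCCC"
Token 4: literal('D'). Output: "YCCCCD"
Token 5: literal('J'). Output: "YCCCCDJ"
Token 6: backref(off=4, len=6) (overlapping!). Copied 'CCDJCC' from pos 3. Output: "YCCCCDJCCDJCC"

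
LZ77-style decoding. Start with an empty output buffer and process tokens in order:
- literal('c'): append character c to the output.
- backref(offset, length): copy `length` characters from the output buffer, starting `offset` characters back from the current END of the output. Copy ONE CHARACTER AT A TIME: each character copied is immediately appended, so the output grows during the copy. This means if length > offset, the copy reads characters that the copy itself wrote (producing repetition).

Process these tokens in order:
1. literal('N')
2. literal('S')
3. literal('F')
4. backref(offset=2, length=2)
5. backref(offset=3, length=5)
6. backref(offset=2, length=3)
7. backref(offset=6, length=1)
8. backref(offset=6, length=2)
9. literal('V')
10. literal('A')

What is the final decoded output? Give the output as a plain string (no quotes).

Token 1: literal('N'). Output: "N"
Token 2: literal('S'). Output: "NS"
Token 3: literal('F'). Output: "NSF"
Token 4: backref(off=2, len=2). Copied 'SF' from pos 1. Output: "NSFSF"
Token 5: backref(off=3, len=5) (overlapping!). Copied 'FSFFS' from pos 2. Output: "NSFSFFSFFS"
Token 6: backref(off=2, len=3) (overlapping!). Copied 'FSF' from pos 8. Output: "NSFSFFSFFSFSF"
Token 7: backref(off=6, len=1). Copied 'F' from pos 7. Output: "NSFSFFSFFSFSFF"
Token 8: backref(off=6, len=2). Copied 'FS' from pos 8. Output: "NSFSFFSFFSFSFFFS"
Token 9: literal('V'). Output: "NSFSFFSFFSFSFFFSV"
Token 10: literal('A'). Output: "NSFSFFSFFSFSFFFSVA"

Answer: NSFSFFSFFSFSFFFSVA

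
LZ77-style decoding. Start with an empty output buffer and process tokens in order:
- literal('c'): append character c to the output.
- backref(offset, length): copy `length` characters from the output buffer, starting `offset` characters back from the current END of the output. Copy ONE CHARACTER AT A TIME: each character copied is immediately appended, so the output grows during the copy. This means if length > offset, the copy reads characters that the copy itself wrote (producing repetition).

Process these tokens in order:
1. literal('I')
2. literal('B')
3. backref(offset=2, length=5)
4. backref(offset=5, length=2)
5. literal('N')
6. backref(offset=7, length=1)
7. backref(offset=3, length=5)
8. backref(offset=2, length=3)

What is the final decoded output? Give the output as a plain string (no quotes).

Answer: IBIBIBIIBNBBNBBNBNB

Derivation:
Token 1: literal('I'). Output: "I"
Token 2: literal('B'). Output: "IB"
Token 3: backref(off=2, len=5) (overlapping!). Copied 'IBIBI' from pos 0. Output: "IBIBIBI"
Token 4: backref(off=5, len=2). Copied 'IB' from pos 2. Output: "IBIBIBIIB"
Token 5: literal('N'). Output: "IBIBIBIIBN"
Token 6: backref(off=7, len=1). Copied 'B' from pos 3. Output: "IBIBIBIIBNB"
Token 7: backref(off=3, len=5) (overlapping!). Copied 'BNBBN' from pos 8. Output: "IBIBIBIIBNBBNBBN"
Token 8: backref(off=2, len=3) (overlapping!). Copied 'BNB' from pos 14. Output: "IBIBIBIIBNBBNBBNBNB"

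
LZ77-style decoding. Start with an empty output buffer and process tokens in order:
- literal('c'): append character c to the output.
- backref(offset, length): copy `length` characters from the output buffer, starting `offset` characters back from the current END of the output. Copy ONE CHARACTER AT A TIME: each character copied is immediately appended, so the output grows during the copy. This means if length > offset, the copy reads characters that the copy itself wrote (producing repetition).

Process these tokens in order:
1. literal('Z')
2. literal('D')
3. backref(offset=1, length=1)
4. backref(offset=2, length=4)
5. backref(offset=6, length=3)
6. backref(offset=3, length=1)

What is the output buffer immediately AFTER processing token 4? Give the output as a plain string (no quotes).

Token 1: literal('Z'). Output: "Z"
Token 2: literal('D'). Output: "ZD"
Token 3: backref(off=1, len=1). Copied 'D' from pos 1. Output: "ZDD"
Token 4: backref(off=2, len=4) (overlapping!). Copied 'DDDD' from pos 1. Output: "ZDDDDDD"

Answer: ZDDDDDD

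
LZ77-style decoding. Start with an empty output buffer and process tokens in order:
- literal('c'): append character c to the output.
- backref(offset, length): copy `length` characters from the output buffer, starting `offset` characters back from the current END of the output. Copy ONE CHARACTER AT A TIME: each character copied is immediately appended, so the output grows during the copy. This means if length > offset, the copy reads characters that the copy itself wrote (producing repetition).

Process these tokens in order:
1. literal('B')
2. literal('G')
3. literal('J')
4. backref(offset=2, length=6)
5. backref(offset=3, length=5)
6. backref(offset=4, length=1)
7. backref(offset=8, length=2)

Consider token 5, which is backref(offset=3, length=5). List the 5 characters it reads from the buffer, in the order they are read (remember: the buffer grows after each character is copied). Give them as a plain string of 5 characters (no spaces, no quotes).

Answer: JGJJG

Derivation:
Token 1: literal('B'). Output: "B"
Token 2: literal('G'). Output: "BG"
Token 3: literal('J'). Output: "BGJ"
Token 4: backref(off=2, len=6) (overlapping!). Copied 'GJGJGJ' from pos 1. Output: "BGJGJGJGJ"
Token 5: backref(off=3, len=5). Buffer before: "BGJGJGJGJ" (len 9)
  byte 1: read out[6]='J', append. Buffer now: "BGJGJGJGJJ"
  byte 2: read out[7]='G', append. Buffer now: "BGJGJGJGJJG"
  byte 3: read out[8]='J', append. Buffer now: "BGJGJGJGJJGJ"
  byte 4: read out[9]='J', append. Buffer now: "BGJGJGJGJJGJJ"
  byte 5: read out[10]='G', append. Buffer now: "BGJGJGJGJJGJJG"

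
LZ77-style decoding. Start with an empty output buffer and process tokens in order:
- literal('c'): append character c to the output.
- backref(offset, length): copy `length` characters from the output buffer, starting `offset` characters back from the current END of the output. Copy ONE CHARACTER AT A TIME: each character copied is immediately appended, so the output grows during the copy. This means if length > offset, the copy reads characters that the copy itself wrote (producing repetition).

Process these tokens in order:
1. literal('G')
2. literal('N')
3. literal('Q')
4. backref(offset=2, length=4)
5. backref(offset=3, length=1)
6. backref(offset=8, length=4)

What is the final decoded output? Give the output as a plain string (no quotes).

Answer: GNQNQNQQGNQN

Derivation:
Token 1: literal('G'). Output: "G"
Token 2: literal('N'). Output: "GN"
Token 3: literal('Q'). Output: "GNQ"
Token 4: backref(off=2, len=4) (overlapping!). Copied 'NQNQ' from pos 1. Output: "GNQNQNQ"
Token 5: backref(off=3, len=1). Copied 'Q' from pos 4. Output: "GNQNQNQQ"
Token 6: backref(off=8, len=4). Copied 'GNQN' from pos 0. Output: "GNQNQNQQGNQN"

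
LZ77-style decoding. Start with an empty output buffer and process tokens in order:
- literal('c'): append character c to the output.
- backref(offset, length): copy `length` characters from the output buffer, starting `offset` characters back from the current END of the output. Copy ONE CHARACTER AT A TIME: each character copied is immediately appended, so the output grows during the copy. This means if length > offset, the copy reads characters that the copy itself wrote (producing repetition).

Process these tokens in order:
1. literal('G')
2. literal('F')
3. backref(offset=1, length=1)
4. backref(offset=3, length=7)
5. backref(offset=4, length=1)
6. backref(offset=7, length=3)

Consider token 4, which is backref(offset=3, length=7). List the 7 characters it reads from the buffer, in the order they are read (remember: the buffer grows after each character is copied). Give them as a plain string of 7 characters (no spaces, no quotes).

Answer: GFFGFFG

Derivation:
Token 1: literal('G'). Output: "G"
Token 2: literal('F'). Output: "GF"
Token 3: backref(off=1, len=1). Copied 'F' from pos 1. Output: "GFF"
Token 4: backref(off=3, len=7). Buffer before: "GFF" (len 3)
  byte 1: read out[0]='G', append. Buffer now: "GFFG"
  byte 2: read out[1]='F', append. Buffer now: "GFFGF"
  byte 3: read out[2]='F', append. Buffer now: "GFFGFF"
  byte 4: read out[3]='G', append. Buffer now: "GFFGFFG"
  byte 5: read out[4]='F', append. Buffer now: "GFFGFFGF"
  byte 6: read out[5]='F', append. Buffer now: "GFFGFFGFF"
  byte 7: read out[6]='G', append. Buffer now: "GFFGFFGFFG"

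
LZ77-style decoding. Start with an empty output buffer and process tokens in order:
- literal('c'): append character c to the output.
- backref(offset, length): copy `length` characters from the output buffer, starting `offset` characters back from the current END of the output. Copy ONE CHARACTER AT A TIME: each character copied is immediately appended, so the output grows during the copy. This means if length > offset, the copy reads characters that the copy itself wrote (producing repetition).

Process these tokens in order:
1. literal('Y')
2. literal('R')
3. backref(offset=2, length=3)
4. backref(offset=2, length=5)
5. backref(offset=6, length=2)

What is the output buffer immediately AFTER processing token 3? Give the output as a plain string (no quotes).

Token 1: literal('Y'). Output: "Y"
Token 2: literal('R'). Output: "YR"
Token 3: backref(off=2, len=3) (overlapping!). Copied 'YRY' from pos 0. Output: "YRYRY"

Answer: YRYRY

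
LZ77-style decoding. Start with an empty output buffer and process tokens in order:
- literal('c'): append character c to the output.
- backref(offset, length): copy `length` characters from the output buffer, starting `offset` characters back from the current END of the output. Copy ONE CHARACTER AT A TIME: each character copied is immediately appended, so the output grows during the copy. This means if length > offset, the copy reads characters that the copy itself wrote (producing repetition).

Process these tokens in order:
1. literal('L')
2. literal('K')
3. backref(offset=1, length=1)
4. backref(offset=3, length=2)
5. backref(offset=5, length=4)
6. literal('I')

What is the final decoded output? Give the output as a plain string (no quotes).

Answer: LKKLKLKKLI

Derivation:
Token 1: literal('L'). Output: "L"
Token 2: literal('K'). Output: "LK"
Token 3: backref(off=1, len=1). Copied 'K' from pos 1. Output: "LKK"
Token 4: backref(off=3, len=2). Copied 'LK' from pos 0. Output: "LKKLK"
Token 5: backref(off=5, len=4). Copied 'LKKL' from pos 0. Output: "LKKLKLKKL"
Token 6: literal('I'). Output: "LKKLKLKKLI"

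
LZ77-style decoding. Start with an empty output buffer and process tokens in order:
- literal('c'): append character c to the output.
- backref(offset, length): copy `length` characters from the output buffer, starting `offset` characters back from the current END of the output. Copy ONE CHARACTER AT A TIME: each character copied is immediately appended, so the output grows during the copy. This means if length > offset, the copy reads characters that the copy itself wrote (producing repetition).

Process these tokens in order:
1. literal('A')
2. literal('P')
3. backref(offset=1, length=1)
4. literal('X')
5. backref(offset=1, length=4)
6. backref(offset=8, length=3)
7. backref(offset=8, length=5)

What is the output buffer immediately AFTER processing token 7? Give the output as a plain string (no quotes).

Token 1: literal('A'). Output: "A"
Token 2: literal('P'). Output: "AP"
Token 3: backref(off=1, len=1). Copied 'P' from pos 1. Output: "APP"
Token 4: literal('X'). Output: "APPX"
Token 5: backref(off=1, len=4) (overlapping!). Copied 'XXXX' from pos 3. Output: "APPXXXXX"
Token 6: backref(off=8, len=3). Copied 'APP' from pos 0. Output: "APPXXXXXAPP"
Token 7: backref(off=8, len=5). Copied 'XXXXX' from pos 3. Output: "APPXXXXXAPPXXXXX"

Answer: APPXXXXXAPPXXXXX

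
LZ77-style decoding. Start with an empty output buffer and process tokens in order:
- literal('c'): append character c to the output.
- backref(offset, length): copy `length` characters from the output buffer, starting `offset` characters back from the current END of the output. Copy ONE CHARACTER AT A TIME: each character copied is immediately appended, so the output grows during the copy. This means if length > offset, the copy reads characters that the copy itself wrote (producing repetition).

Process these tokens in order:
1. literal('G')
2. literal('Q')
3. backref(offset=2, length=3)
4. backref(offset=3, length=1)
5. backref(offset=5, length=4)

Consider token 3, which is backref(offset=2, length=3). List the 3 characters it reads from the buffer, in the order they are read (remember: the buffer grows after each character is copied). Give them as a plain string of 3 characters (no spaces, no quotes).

Token 1: literal('G'). Output: "G"
Token 2: literal('Q'). Output: "GQ"
Token 3: backref(off=2, len=3). Buffer before: "GQ" (len 2)
  byte 1: read out[0]='G', append. Buffer now: "GQG"
  byte 2: read out[1]='Q', append. Buffer now: "GQGQ"
  byte 3: read out[2]='G', append. Buffer now: "GQGQG"

Answer: GQG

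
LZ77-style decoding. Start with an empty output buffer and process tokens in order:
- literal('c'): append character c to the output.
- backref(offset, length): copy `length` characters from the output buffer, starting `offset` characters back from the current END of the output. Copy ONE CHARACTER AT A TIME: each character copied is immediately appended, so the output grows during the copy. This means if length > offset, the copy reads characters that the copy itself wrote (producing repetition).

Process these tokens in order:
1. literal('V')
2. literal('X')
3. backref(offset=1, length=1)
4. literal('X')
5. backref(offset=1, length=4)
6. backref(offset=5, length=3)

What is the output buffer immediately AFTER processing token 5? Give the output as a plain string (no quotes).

Token 1: literal('V'). Output: "V"
Token 2: literal('X'). Output: "VX"
Token 3: backref(off=1, len=1). Copied 'X' from pos 1. Output: "VXX"
Token 4: literal('X'). Output: "VXXX"
Token 5: backref(off=1, len=4) (overlapping!). Copied 'XXXX' from pos 3. Output: "VXXXXXXX"

Answer: VXXXXXXX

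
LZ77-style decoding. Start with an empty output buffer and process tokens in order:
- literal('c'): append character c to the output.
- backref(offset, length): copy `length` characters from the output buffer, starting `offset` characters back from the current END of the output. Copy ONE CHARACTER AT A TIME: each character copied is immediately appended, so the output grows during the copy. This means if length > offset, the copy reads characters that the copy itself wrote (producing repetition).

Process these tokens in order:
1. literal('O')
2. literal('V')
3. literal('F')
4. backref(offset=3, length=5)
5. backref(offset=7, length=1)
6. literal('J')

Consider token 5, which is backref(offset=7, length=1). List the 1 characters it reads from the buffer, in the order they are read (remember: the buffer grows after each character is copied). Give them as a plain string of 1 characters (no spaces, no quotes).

Token 1: literal('O'). Output: "O"
Token 2: literal('V'). Output: "OV"
Token 3: literal('F'). Output: "OVF"
Token 4: backref(off=3, len=5) (overlapping!). Copied 'OVFOV' from pos 0. Output: "OVFOVFOV"
Token 5: backref(off=7, len=1). Buffer before: "OVFOVFOV" (len 8)
  byte 1: read out[1]='V', append. Buffer now: "OVFOVFOVV"

Answer: V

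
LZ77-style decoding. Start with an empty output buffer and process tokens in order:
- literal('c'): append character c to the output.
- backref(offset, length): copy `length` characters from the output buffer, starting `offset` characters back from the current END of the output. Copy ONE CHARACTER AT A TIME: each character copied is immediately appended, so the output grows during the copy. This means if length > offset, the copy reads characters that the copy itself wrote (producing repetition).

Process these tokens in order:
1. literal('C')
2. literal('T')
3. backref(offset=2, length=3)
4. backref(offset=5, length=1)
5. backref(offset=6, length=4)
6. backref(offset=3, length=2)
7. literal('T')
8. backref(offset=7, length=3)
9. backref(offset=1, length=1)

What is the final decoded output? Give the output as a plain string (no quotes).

Answer: CTCTCCCTCTTCTCTCC

Derivation:
Token 1: literal('C'). Output: "C"
Token 2: literal('T'). Output: "CT"
Token 3: backref(off=2, len=3) (overlapping!). Copied 'CTC' from pos 0. Output: "CTCTC"
Token 4: backref(off=5, len=1). Copied 'C' from pos 0. Output: "CTCTCC"
Token 5: backref(off=6, len=4). Copied 'CTCT' from pos 0. Output: "CTCTCCCTCT"
Token 6: backref(off=3, len=2). Copied 'TC' from pos 7. Output: "CTCTCCCTCTTC"
Token 7: literal('T'). Output: "CTCTCCCTCTTCT"
Token 8: backref(off=7, len=3). Copied 'CTC' from pos 6. Output: "CTCTCCCTCTTCTCTC"
Token 9: backref(off=1, len=1). Copied 'C' from pos 15. Output: "CTCTCCCTCTTCTCTCC"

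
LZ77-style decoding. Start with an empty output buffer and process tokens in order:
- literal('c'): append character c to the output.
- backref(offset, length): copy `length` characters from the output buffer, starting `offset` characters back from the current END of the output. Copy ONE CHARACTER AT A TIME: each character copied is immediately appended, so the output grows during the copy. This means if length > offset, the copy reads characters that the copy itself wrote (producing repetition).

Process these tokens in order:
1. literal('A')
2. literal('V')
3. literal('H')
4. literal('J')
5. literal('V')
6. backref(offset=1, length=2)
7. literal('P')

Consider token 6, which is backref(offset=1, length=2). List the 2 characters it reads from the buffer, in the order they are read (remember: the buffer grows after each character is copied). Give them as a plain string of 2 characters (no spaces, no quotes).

Answer: VV

Derivation:
Token 1: literal('A'). Output: "A"
Token 2: literal('V'). Output: "AV"
Token 3: literal('H'). Output: "AVH"
Token 4: literal('J'). Output: "AVHJ"
Token 5: literal('V'). Output: "AVHJV"
Token 6: backref(off=1, len=2). Buffer before: "AVHJV" (len 5)
  byte 1: read out[4]='V', append. Buffer now: "AVHJVV"
  byte 2: read out[5]='V', append. Buffer now: "AVHJVVV"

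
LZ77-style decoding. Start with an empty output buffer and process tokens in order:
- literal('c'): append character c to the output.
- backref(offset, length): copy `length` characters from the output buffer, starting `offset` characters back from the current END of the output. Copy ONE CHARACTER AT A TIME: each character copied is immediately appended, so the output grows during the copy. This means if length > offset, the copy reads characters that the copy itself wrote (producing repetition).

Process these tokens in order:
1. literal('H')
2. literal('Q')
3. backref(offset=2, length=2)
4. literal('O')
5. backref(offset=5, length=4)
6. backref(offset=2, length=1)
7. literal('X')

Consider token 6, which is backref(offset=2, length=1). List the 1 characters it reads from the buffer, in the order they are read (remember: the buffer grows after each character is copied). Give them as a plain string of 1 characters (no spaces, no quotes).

Answer: H

Derivation:
Token 1: literal('H'). Output: "H"
Token 2: literal('Q'). Output: "HQ"
Token 3: backref(off=2, len=2). Copied 'HQ' from pos 0. Output: "HQHQ"
Token 4: literal('O'). Output: "HQHQO"
Token 5: backref(off=5, len=4). Copied 'HQHQ' from pos 0. Output: "HQHQOHQHQ"
Token 6: backref(off=2, len=1). Buffer before: "HQHQOHQHQ" (len 9)
  byte 1: read out[7]='H', append. Buffer now: "HQHQOHQHQH"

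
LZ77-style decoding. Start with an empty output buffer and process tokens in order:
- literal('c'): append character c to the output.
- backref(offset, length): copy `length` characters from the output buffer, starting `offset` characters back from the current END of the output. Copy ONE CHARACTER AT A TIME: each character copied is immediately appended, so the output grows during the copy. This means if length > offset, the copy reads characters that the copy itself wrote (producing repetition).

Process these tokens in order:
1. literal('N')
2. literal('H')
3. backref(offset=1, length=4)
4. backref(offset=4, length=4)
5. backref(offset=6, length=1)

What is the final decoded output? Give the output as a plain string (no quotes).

Answer: NHHHHHHHHHH

Derivation:
Token 1: literal('N'). Output: "N"
Token 2: literal('H'). Output: "NH"
Token 3: backref(off=1, len=4) (overlapping!). Copied 'HHHH' from pos 1. Output: "NHHHHH"
Token 4: backref(off=4, len=4). Copied 'HHHH' from pos 2. Output: "NHHHHHHHHH"
Token 5: backref(off=6, len=1). Copied 'H' from pos 4. Output: "NHHHHHHHHHH"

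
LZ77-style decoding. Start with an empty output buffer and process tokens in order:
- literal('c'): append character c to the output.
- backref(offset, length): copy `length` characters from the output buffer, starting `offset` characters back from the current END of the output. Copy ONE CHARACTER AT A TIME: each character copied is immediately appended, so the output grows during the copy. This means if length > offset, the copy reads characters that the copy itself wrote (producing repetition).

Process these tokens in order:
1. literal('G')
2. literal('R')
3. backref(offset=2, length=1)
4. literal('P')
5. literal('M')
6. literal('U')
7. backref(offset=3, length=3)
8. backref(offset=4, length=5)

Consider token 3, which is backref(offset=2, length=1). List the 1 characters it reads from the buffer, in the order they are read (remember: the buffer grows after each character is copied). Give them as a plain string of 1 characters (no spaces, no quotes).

Answer: G

Derivation:
Token 1: literal('G'). Output: "G"
Token 2: literal('R'). Output: "GR"
Token 3: backref(off=2, len=1). Buffer before: "GR" (len 2)
  byte 1: read out[0]='G', append. Buffer now: "GRG"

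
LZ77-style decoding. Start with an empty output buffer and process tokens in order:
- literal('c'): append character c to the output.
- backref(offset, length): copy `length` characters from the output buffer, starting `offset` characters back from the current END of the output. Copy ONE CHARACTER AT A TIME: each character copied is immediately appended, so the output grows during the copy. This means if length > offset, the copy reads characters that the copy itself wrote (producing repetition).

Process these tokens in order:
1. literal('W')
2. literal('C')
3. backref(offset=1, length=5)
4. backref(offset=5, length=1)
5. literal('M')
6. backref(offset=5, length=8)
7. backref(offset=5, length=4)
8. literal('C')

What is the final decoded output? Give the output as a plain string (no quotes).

Token 1: literal('W'). Output: "W"
Token 2: literal('C'). Output: "WC"
Token 3: backref(off=1, len=5) (overlapping!). Copied 'CCCCC' from pos 1. Output: "WCCCCCC"
Token 4: backref(off=5, len=1). Copied 'C' from pos 2. Output: "WCCCCCCC"
Token 5: literal('M'). Output: "WCCCCCCCM"
Token 6: backref(off=5, len=8) (overlapping!). Copied 'CCCCMCCC' from pos 4. Output: "WCCCCCCCMCCCCMCCC"
Token 7: backref(off=5, len=4). Copied 'CMCC' from pos 12. Output: "WCCCCCCCMCCCCMCCCCMCC"
Token 8: literal('C'). Output: "WCCCCCCCMCCCCMCCCCMCCC"

Answer: WCCCCCCCMCCCCMCCCCMCCC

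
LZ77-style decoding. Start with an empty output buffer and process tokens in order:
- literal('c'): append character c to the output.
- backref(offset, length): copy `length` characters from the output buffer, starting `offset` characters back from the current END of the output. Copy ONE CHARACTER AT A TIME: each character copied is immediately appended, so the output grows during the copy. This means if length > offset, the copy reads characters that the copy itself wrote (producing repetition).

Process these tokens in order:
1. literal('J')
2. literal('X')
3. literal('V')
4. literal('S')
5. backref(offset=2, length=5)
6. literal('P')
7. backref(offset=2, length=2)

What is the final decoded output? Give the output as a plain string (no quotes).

Answer: JXVSVSVSVPVP

Derivation:
Token 1: literal('J'). Output: "J"
Token 2: literal('X'). Output: "JX"
Token 3: literal('V'). Output: "JXV"
Token 4: literal('S'). Output: "JXVS"
Token 5: backref(off=2, len=5) (overlapping!). Copied 'VSVSV' from pos 2. Output: "JXVSVSVSV"
Token 6: literal('P'). Output: "JXVSVSVSVP"
Token 7: backref(off=2, len=2). Copied 'VP' from pos 8. Output: "JXVSVSVSVPVP"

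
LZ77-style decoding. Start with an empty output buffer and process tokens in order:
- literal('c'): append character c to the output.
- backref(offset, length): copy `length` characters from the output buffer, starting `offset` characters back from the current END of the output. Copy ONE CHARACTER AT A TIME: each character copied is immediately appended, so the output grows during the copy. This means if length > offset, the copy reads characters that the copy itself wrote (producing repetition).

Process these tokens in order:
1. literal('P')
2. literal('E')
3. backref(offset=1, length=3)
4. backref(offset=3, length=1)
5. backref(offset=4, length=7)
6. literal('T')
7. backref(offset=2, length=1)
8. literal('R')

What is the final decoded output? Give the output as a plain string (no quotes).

Answer: PEEEEEEEEEEEETER

Derivation:
Token 1: literal('P'). Output: "P"
Token 2: literal('E'). Output: "PE"
Token 3: backref(off=1, len=3) (overlapping!). Copied 'EEE' from pos 1. Output: "PEEEE"
Token 4: backref(off=3, len=1). Copied 'E' from pos 2. Output: "PEEEEE"
Token 5: backref(off=4, len=7) (overlapping!). Copied 'EEEEEEE' from pos 2. Output: "PEEEEEEEEEEEE"
Token 6: literal('T'). Output: "PEEEEEEEEEEEET"
Token 7: backref(off=2, len=1). Copied 'E' from pos 12. Output: "PEEEEEEEEEEEETE"
Token 8: literal('R'). Output: "PEEEEEEEEEEEETER"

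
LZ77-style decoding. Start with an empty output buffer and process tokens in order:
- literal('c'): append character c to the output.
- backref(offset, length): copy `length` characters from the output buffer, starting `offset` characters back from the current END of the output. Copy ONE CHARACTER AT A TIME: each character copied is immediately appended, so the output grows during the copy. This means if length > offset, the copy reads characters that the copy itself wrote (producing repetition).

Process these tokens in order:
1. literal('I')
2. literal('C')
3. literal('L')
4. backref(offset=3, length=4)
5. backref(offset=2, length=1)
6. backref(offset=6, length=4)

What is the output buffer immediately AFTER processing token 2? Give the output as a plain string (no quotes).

Token 1: literal('I'). Output: "I"
Token 2: literal('C'). Output: "IC"

Answer: IC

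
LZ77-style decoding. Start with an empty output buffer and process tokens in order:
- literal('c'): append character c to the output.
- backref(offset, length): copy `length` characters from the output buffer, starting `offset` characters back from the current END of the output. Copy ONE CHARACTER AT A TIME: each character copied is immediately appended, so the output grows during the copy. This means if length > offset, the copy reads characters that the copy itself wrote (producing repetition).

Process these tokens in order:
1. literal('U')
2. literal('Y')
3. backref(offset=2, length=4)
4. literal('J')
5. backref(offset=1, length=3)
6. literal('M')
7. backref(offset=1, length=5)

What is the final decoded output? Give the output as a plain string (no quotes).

Token 1: literal('U'). Output: "U"
Token 2: literal('Y'). Output: "UY"
Token 3: backref(off=2, len=4) (overlapping!). Copied 'UYUY' from pos 0. Output: "UYUYUY"
Token 4: literal('J'). Output: "UYUYUYJ"
Token 5: backref(off=1, len=3) (overlapping!). Copied 'JJJ' from pos 6. Output: "UYUYUYJJJJ"
Token 6: literal('M'). Output: "UYUYUYJJJJM"
Token 7: backref(off=1, len=5) (overlapping!). Copied 'MMMMM' from pos 10. Output: "UYUYUYJJJJMMMMMM"

Answer: UYUYUYJJJJMMMMMM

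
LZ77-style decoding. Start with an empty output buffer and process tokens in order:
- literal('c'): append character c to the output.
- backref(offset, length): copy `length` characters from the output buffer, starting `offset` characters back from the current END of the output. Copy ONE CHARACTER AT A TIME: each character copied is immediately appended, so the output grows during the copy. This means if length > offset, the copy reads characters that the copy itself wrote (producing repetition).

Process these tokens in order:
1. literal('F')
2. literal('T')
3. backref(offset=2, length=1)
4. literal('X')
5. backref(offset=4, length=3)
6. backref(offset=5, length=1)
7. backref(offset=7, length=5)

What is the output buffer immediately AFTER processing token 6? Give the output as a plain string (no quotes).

Answer: FTFXFTFF

Derivation:
Token 1: literal('F'). Output: "F"
Token 2: literal('T'). Output: "FT"
Token 3: backref(off=2, len=1). Copied 'F' from pos 0. Output: "FTF"
Token 4: literal('X'). Output: "FTFX"
Token 5: backref(off=4, len=3). Copied 'FTF' from pos 0. Output: "FTFXFTF"
Token 6: backref(off=5, len=1). Copied 'F' from pos 2. Output: "FTFXFTFF"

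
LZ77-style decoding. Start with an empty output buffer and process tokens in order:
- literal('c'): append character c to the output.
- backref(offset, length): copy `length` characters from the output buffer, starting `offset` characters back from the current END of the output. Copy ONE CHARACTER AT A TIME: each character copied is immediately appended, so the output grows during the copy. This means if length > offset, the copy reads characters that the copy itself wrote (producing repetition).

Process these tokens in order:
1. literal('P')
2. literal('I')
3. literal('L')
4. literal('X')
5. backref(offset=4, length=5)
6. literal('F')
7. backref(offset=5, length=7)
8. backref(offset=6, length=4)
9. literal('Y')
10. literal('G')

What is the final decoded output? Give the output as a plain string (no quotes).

Token 1: literal('P'). Output: "P"
Token 2: literal('I'). Output: "PI"
Token 3: literal('L'). Output: "PIL"
Token 4: literal('X'). Output: "PILX"
Token 5: backref(off=4, len=5) (overlapping!). Copied 'PILXP' from pos 0. Output: "PILXPILXP"
Token 6: literal('F'). Output: "PILXPILXPF"
Token 7: backref(off=5, len=7) (overlapping!). Copied 'ILXPFIL' from pos 5. Output: "PILXPILXPFILXPFIL"
Token 8: backref(off=6, len=4). Copied 'LXPF' from pos 11. Output: "PILXPILXPFILXPFILLXPF"
Token 9: literal('Y'). Output: "PILXPILXPFILXPFILLXPFY"
Token 10: literal('G'). Output: "PILXPILXPFILXPFILLXPFYG"

Answer: PILXPILXPFILXPFILLXPFYG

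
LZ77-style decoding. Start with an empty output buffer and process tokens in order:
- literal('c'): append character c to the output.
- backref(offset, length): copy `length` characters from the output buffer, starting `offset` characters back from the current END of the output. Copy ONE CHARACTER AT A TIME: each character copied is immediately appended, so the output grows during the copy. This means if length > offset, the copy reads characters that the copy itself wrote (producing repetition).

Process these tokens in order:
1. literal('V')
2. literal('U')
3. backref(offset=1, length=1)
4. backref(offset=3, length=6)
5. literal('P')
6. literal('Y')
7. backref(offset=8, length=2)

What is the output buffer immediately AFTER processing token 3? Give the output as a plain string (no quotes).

Answer: VUU

Derivation:
Token 1: literal('V'). Output: "V"
Token 2: literal('U'). Output: "VU"
Token 3: backref(off=1, len=1). Copied 'U' from pos 1. Output: "VUU"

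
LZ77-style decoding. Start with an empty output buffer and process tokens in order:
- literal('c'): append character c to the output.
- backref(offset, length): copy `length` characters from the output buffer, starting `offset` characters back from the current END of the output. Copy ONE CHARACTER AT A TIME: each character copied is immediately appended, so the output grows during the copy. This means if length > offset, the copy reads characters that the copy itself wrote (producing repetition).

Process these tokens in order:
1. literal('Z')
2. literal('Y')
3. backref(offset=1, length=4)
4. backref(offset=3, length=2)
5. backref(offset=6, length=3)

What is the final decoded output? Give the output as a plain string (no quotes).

Token 1: literal('Z'). Output: "Z"
Token 2: literal('Y'). Output: "ZY"
Token 3: backref(off=1, len=4) (overlapping!). Copied 'YYYY' from pos 1. Output: "ZYYYYY"
Token 4: backref(off=3, len=2). Copied 'YY' from pos 3. Output: "ZYYYYYYY"
Token 5: backref(off=6, len=3). Copied 'YYY' from pos 2. Output: "ZYYYYYYYYYY"

Answer: ZYYYYYYYYYY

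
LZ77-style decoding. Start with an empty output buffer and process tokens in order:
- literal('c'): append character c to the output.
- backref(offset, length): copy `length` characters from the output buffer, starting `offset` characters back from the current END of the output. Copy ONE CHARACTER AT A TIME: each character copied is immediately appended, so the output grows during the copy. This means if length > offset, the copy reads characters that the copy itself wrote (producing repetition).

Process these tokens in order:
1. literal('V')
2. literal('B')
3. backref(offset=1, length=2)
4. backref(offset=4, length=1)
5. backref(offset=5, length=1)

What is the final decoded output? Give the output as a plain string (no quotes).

Answer: VBBBVV

Derivation:
Token 1: literal('V'). Output: "V"
Token 2: literal('B'). Output: "VB"
Token 3: backref(off=1, len=2) (overlapping!). Copied 'BB' from pos 1. Output: "VBBB"
Token 4: backref(off=4, len=1). Copied 'V' from pos 0. Output: "VBBBV"
Token 5: backref(off=5, len=1). Copied 'V' from pos 0. Output: "VBBBVV"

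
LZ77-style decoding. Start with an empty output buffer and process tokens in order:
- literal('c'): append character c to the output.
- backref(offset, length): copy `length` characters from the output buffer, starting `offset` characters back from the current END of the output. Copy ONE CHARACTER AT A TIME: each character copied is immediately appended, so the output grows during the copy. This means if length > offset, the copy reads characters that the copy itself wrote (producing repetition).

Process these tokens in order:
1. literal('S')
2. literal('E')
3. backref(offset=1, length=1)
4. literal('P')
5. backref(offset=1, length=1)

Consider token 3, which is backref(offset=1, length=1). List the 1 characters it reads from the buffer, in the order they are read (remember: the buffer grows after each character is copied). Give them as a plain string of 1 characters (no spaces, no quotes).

Answer: E

Derivation:
Token 1: literal('S'). Output: "S"
Token 2: literal('E'). Output: "SE"
Token 3: backref(off=1, len=1). Buffer before: "SE" (len 2)
  byte 1: read out[1]='E', append. Buffer now: "SEE"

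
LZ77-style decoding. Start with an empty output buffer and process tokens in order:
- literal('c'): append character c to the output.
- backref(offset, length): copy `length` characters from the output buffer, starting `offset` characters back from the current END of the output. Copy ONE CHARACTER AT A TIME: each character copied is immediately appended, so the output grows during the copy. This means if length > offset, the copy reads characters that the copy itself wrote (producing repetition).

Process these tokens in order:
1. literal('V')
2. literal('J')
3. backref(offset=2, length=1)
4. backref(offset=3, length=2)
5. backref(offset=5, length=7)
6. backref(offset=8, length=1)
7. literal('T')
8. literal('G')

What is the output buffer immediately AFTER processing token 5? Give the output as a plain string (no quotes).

Answer: VJVVJVJVVJVJ

Derivation:
Token 1: literal('V'). Output: "V"
Token 2: literal('J'). Output: "VJ"
Token 3: backref(off=2, len=1). Copied 'V' from pos 0. Output: "VJV"
Token 4: backref(off=3, len=2). Copied 'VJ' from pos 0. Output: "VJVVJ"
Token 5: backref(off=5, len=7) (overlapping!). Copied 'VJVVJVJ' from pos 0. Output: "VJVVJVJVVJVJ"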